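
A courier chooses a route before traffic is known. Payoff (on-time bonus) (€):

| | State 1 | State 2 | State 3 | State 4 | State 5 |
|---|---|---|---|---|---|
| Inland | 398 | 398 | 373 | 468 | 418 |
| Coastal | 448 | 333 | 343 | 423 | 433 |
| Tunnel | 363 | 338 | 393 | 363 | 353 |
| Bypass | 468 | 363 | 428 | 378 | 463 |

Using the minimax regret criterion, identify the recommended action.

Column bests: State 1=468, State 2=398, State 3=428, State 4=468, State 5=463.
Inland regrets: 70, 0, 55, 0, 45 → max 70
Coastal regrets: 20, 65, 85, 45, 30 → max 85
Tunnel regrets: 105, 60, 35, 105, 110 → max 110
Bypass regrets: 0, 35, 0, 90, 0 → max 90
Smallest max regret = 70 → Inland.

Inland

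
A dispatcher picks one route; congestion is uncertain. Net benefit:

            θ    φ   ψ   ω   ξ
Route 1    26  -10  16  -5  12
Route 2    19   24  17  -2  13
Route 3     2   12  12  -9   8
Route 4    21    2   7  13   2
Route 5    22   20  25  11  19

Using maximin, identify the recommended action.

Row minima: Route 1=-10, Route 2=-2, Route 3=-9, Route 4=2, Route 5=11
Best worst-case = 11 → Route 5.

Route 5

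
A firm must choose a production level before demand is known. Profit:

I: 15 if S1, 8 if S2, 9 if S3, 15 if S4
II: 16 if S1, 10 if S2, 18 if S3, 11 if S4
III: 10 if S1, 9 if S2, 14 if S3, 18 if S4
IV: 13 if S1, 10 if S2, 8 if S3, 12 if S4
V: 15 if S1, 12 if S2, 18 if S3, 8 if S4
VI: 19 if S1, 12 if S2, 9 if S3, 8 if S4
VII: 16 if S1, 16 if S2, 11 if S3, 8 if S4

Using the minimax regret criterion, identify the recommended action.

Column bests: S1=19, S2=16, S3=18, S4=18.
I regrets: 4, 8, 9, 3 → max 9
II regrets: 3, 6, 0, 7 → max 7
III regrets: 9, 7, 4, 0 → max 9
IV regrets: 6, 6, 10, 6 → max 10
V regrets: 4, 4, 0, 10 → max 10
VI regrets: 0, 4, 9, 10 → max 10
VII regrets: 3, 0, 7, 10 → max 10
Smallest max regret = 7 → II.

II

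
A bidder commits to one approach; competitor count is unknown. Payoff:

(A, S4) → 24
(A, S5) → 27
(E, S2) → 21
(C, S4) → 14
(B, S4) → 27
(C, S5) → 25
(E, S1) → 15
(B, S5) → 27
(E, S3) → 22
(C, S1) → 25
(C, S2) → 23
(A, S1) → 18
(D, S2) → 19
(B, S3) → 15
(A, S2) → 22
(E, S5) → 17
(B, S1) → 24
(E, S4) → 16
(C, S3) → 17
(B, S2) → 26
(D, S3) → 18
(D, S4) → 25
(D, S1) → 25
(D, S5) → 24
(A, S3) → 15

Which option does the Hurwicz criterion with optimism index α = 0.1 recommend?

A: 0.1·27 + 0.9·15 = 16.2
B: 0.1·27 + 0.9·15 = 16.2
C: 0.1·25 + 0.9·14 = 15.1
D: 0.1·25 + 0.9·18 = 18.7
E: 0.1·22 + 0.9·15 = 15.7
Highest Hurwicz score = 18.7 → D.

D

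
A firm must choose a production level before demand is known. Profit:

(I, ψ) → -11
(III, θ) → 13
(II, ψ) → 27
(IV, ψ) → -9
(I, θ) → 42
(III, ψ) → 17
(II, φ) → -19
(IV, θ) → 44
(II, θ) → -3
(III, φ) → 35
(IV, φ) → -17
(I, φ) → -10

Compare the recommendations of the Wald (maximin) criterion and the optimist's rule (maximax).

maximin → III; maximax → IV (disagree)

Row minima: I=-11, II=-19, III=13, IV=-17
Best worst-case = 13 → III.
Row maxima: I=42, II=27, III=35, IV=44
Best best-case = 44 → IV.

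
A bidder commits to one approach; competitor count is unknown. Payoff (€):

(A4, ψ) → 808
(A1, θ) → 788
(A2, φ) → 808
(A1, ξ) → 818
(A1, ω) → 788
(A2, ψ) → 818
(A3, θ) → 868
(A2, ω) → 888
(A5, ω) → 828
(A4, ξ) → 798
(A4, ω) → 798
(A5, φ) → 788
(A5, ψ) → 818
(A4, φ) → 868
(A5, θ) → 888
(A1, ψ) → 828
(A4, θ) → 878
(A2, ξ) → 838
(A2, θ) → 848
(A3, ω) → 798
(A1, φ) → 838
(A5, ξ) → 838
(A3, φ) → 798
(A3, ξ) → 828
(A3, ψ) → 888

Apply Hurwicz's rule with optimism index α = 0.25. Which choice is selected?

A1: 0.25·838 + 0.75·788 = 800.5
A2: 0.25·888 + 0.75·808 = 828
A3: 0.25·888 + 0.75·798 = 820.5
A4: 0.25·878 + 0.75·798 = 818
A5: 0.25·888 + 0.75·788 = 813
Highest Hurwicz score = 828 → A2.

A2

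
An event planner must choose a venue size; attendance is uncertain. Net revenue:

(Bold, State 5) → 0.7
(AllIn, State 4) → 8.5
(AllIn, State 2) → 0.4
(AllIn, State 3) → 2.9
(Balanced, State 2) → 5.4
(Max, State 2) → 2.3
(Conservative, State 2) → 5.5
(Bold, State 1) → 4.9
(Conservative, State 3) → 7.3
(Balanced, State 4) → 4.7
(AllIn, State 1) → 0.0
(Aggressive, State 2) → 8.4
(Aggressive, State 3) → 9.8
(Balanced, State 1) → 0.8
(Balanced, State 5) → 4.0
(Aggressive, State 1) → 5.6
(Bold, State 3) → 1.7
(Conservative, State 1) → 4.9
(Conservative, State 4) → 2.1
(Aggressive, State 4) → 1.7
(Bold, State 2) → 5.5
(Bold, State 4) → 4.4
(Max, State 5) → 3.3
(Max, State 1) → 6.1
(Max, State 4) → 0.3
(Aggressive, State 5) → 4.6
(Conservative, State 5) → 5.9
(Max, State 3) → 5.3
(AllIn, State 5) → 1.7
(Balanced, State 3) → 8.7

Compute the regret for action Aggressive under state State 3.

0.0

Best payoff under State 3 is 9.8.
Regret = 9.8 − 9.8 = 0.0.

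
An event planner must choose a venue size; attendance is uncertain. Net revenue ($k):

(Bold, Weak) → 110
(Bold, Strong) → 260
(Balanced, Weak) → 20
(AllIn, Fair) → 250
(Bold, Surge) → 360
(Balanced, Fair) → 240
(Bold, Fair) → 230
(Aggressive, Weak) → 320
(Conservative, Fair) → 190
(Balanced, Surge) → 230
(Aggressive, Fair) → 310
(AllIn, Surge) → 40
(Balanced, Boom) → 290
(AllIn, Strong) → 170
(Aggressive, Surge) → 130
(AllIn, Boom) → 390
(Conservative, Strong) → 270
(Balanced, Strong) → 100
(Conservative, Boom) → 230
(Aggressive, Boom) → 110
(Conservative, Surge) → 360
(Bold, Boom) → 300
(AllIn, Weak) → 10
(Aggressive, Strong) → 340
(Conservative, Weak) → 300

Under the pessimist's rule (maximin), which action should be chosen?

Conservative

Row minima: Conservative=190, Balanced=20, Aggressive=110, Bold=110, AllIn=10
Best worst-case = 190 → Conservative.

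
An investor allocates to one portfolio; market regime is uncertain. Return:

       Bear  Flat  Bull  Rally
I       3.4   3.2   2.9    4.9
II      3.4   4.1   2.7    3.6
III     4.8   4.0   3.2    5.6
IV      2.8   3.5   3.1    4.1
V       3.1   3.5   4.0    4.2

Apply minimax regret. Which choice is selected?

III

Column bests: Bear=4.8, Flat=4.1, Bull=4.0, Rally=5.6.
I regrets: 1.4, 0.9, 1.1, 0.7 → max 1.4
II regrets: 1.4, 0.0, 1.3, 2.0 → max 2.0
III regrets: 0.0, 0.1, 0.8, 0.0 → max 0.8
IV regrets: 2.0, 0.6, 0.9, 1.5 → max 2.0
V regrets: 1.7, 0.6, 0.0, 1.4 → max 1.7
Smallest max regret = 0.8 → III.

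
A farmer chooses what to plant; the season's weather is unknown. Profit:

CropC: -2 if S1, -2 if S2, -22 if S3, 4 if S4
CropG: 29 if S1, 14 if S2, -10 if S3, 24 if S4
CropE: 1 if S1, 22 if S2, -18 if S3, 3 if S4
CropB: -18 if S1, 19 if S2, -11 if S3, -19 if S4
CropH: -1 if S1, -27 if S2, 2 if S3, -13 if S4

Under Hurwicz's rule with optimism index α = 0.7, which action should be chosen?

CropC: 0.7·4 + 0.3·(-22) = -3.8
CropG: 0.7·29 + 0.3·(-10) = 17.3
CropE: 0.7·22 + 0.3·(-18) = 10
CropB: 0.7·19 + 0.3·(-19) = 7.6
CropH: 0.7·2 + 0.3·(-27) = -6.7
Highest Hurwicz score = 17.3 → CropG.

CropG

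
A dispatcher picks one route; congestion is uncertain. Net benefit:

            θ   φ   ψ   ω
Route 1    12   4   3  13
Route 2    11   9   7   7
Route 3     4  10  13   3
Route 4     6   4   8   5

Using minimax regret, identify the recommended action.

Column bests: θ=12, φ=10, ψ=13, ω=13.
Route 1 regrets: 0, 6, 10, 0 → max 10
Route 2 regrets: 1, 1, 6, 6 → max 6
Route 3 regrets: 8, 0, 0, 10 → max 10
Route 4 regrets: 6, 6, 5, 8 → max 8
Smallest max regret = 6 → Route 2.

Route 2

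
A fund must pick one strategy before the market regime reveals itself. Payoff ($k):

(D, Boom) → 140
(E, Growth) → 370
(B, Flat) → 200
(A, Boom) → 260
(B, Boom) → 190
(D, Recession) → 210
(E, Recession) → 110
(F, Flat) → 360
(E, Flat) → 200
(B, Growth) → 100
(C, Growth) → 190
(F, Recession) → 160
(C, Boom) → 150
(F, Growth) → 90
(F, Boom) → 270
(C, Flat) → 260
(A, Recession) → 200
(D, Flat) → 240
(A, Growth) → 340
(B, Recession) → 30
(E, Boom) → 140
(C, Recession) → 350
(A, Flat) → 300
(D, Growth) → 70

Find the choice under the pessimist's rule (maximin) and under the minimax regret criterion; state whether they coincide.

Row minima: A=200, B=30, C=150, D=70, E=110, F=90
Best worst-case = 200 → A.
Column bests: Recession=350, Flat=360, Growth=370, Boom=270.
A regrets: 150, 60, 30, 10 → max 150
B regrets: 320, 160, 270, 80 → max 320
C regrets: 0, 100, 180, 120 → max 180
D regrets: 140, 120, 300, 130 → max 300
E regrets: 240, 160, 0, 130 → max 240
F regrets: 190, 0, 280, 0 → max 280
Smallest max regret = 150 → A.

maximin → A; minimax regret → A (agree)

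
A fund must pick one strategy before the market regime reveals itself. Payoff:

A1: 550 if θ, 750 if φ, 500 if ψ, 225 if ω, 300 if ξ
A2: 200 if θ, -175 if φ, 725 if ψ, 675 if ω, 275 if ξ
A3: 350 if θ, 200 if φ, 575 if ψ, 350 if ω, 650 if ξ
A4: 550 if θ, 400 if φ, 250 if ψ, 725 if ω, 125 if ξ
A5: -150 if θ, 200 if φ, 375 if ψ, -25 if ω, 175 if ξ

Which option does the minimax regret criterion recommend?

A1

Column bests: θ=550, φ=750, ψ=725, ω=725, ξ=650.
A1 regrets: 0, 0, 225, 500, 350 → max 500
A2 regrets: 350, 925, 0, 50, 375 → max 925
A3 regrets: 200, 550, 150, 375, 0 → max 550
A4 regrets: 0, 350, 475, 0, 525 → max 525
A5 regrets: 700, 550, 350, 750, 475 → max 750
Smallest max regret = 500 → A1.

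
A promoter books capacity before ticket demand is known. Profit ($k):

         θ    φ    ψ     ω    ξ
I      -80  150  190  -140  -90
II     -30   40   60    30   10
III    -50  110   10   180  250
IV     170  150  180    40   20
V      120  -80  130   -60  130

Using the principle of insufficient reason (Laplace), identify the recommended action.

Row averages: I=6, II=22, III=100, IV=112, V=48
Highest average = 112 → IV.

IV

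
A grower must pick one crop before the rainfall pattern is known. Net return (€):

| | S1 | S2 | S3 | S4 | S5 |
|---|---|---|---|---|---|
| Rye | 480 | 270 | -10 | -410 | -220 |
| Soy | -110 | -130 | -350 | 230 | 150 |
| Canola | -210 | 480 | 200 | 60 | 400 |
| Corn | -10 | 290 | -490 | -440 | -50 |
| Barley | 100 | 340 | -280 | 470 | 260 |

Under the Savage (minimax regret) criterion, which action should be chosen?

Barley

Column bests: S1=480, S2=480, S3=200, S4=470, S5=400.
Rye regrets: 0, 210, 210, 880, 620 → max 880
Soy regrets: 590, 610, 550, 240, 250 → max 610
Canola regrets: 690, 0, 0, 410, 0 → max 690
Corn regrets: 490, 190, 690, 910, 450 → max 910
Barley regrets: 380, 140, 480, 0, 140 → max 480
Smallest max regret = 480 → Barley.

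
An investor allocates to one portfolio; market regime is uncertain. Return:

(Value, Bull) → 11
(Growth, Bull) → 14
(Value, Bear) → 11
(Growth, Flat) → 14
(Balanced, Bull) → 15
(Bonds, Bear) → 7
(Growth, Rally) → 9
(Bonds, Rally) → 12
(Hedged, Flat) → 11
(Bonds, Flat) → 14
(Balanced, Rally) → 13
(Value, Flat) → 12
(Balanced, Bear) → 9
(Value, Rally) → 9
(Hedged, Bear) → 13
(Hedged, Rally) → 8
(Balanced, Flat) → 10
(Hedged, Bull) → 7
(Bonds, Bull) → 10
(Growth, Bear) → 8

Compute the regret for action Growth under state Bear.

5

Best payoff under Bear is 13.
Regret = 13 − 8 = 5.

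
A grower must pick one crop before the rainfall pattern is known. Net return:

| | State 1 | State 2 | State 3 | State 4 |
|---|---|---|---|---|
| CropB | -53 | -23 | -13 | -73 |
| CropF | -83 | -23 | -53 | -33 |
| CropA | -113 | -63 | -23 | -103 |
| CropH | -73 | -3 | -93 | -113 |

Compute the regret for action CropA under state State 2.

Best payoff under State 2 is -3.
Regret = -3 − (-63) = 60.

60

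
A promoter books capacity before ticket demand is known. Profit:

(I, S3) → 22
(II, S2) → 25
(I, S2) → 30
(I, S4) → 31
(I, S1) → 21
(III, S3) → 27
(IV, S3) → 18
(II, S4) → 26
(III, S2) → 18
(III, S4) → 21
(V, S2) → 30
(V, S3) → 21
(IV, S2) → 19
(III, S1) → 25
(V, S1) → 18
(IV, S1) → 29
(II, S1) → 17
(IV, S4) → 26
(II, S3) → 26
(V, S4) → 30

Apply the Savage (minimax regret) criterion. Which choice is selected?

Column bests: S1=29, S2=30, S3=27, S4=31.
I regrets: 8, 0, 5, 0 → max 8
II regrets: 12, 5, 1, 5 → max 12
III regrets: 4, 12, 0, 10 → max 12
IV regrets: 0, 11, 9, 5 → max 11
V regrets: 11, 0, 6, 1 → max 11
Smallest max regret = 8 → I.

I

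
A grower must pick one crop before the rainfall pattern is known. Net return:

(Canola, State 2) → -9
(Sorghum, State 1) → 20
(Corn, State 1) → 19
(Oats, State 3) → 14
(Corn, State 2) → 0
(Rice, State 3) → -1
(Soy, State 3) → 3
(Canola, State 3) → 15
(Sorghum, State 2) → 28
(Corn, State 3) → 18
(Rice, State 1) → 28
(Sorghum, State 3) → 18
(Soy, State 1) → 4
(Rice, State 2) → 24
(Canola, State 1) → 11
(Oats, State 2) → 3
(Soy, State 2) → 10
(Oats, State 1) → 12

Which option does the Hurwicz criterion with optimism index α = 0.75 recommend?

Soy: 0.75·10 + 0.25·3 = 8.25
Corn: 0.75·19 + 0.25·0 = 14.25
Oats: 0.75·14 + 0.25·3 = 11.25
Rice: 0.75·28 + 0.25·(-1) = 20.75
Sorghum: 0.75·28 + 0.25·18 = 25.5
Canola: 0.75·15 + 0.25·(-9) = 9
Highest Hurwicz score = 25.5 → Sorghum.

Sorghum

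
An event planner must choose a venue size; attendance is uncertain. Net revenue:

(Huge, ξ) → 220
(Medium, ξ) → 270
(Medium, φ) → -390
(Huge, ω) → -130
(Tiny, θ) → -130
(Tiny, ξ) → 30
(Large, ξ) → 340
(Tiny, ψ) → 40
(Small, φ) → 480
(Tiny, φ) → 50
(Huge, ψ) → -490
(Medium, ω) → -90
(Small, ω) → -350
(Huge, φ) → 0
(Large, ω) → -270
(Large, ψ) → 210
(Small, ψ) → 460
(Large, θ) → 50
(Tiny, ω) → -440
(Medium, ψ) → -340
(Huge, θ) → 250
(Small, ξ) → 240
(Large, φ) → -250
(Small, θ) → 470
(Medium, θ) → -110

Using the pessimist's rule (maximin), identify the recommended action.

Large

Row minima: Tiny=-440, Small=-350, Medium=-390, Large=-270, Huge=-490
Best worst-case = -270 → Large.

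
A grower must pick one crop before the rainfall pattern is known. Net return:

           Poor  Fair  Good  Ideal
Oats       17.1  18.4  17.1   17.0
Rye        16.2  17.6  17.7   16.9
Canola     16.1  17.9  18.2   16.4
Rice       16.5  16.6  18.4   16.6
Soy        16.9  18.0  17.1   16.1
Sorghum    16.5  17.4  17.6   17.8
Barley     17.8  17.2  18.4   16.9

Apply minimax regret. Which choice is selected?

Column bests: Poor=17.8, Fair=18.4, Good=18.4, Ideal=17.8.
Oats regrets: 0.7, 0.0, 1.3, 0.8 → max 1.3
Rye regrets: 1.6, 0.8, 0.7, 0.9 → max 1.6
Canola regrets: 1.7, 0.5, 0.2, 1.4 → max 1.7
Rice regrets: 1.3, 1.8, 0.0, 1.2 → max 1.8
Soy regrets: 0.9, 0.4, 1.3, 1.7 → max 1.7
Sorghum regrets: 1.3, 1.0, 0.8, 0.0 → max 1.3
Barley regrets: 0.0, 1.2, 0.0, 0.9 → max 1.2
Smallest max regret = 1.2 → Barley.

Barley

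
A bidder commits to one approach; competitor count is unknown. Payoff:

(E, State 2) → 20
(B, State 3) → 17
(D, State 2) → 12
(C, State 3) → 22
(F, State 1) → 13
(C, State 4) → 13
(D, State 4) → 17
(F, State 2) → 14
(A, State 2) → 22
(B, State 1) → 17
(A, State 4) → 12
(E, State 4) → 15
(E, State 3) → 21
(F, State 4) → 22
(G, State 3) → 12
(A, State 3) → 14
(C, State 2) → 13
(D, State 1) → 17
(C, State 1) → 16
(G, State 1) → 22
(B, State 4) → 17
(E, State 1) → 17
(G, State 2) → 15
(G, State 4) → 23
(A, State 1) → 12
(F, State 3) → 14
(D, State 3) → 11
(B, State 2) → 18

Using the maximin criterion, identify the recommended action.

B

Row minima: A=12, B=17, C=13, D=11, E=15, F=13, G=12
Best worst-case = 17 → B.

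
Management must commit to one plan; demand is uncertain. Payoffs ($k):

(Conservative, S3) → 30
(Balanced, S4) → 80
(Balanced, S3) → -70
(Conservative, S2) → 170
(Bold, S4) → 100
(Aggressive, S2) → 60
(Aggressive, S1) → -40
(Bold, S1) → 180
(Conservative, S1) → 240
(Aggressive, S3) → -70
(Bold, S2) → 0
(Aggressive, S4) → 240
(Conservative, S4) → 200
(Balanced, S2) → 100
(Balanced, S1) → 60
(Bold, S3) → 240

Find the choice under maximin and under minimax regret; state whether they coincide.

maximin → Conservative; minimax regret → Bold (disagree)

Row minima: Conservative=30, Balanced=-70, Aggressive=-70, Bold=0
Best worst-case = 30 → Conservative.
Column bests: S1=240, S2=170, S3=240, S4=240.
Conservative regrets: 0, 0, 210, 40 → max 210
Balanced regrets: 180, 70, 310, 160 → max 310
Aggressive regrets: 280, 110, 310, 0 → max 310
Bold regrets: 60, 170, 0, 140 → max 170
Smallest max regret = 170 → Bold.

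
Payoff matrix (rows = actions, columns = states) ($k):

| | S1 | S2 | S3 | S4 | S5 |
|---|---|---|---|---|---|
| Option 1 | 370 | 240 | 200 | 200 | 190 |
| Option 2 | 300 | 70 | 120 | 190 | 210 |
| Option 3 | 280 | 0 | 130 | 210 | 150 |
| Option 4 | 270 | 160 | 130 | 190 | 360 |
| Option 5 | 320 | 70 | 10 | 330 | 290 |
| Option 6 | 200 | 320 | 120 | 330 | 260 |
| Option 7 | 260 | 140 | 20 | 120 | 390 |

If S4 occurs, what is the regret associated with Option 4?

140

Best payoff under S4 is 330.
Regret = 330 − 190 = 140.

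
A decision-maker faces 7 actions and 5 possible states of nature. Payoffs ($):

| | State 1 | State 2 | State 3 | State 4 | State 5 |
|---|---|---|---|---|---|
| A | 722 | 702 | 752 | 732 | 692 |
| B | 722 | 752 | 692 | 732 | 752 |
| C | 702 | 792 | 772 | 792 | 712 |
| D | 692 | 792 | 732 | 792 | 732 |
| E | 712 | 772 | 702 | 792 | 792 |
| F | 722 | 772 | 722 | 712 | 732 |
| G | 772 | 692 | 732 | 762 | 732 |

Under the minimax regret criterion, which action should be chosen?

Column bests: State 1=772, State 2=792, State 3=772, State 4=792, State 5=792.
A regrets: 50, 90, 20, 60, 100 → max 100
B regrets: 50, 40, 80, 60, 40 → max 80
C regrets: 70, 0, 0, 0, 80 → max 80
D regrets: 80, 0, 40, 0, 60 → max 80
E regrets: 60, 20, 70, 0, 0 → max 70
F regrets: 50, 20, 50, 80, 60 → max 80
G regrets: 0, 100, 40, 30, 60 → max 100
Smallest max regret = 70 → E.

E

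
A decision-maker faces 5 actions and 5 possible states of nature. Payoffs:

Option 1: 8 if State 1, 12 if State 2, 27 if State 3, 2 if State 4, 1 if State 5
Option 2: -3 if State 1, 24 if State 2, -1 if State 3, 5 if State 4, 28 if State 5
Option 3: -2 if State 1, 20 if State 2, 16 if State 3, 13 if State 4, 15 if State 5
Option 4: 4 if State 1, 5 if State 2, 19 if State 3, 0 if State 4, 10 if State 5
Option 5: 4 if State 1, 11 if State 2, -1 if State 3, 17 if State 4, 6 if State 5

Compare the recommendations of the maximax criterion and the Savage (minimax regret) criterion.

Row maxima: Option 1=27, Option 2=28, Option 3=20, Option 4=19, Option 5=17
Best best-case = 28 → Option 2.
Column bests: State 1=8, State 2=24, State 3=27, State 4=17, State 5=28.
Option 1 regrets: 0, 12, 0, 15, 27 → max 27
Option 2 regrets: 11, 0, 28, 12, 0 → max 28
Option 3 regrets: 10, 4, 11, 4, 13 → max 13
Option 4 regrets: 4, 19, 8, 17, 18 → max 19
Option 5 regrets: 4, 13, 28, 0, 22 → max 28
Smallest max regret = 13 → Option 3.

maximax → Option 2; minimax regret → Option 3 (disagree)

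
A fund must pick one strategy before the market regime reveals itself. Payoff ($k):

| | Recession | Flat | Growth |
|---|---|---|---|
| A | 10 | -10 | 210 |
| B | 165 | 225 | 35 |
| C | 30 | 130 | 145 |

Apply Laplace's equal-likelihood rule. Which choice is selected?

Row averages: A=70, B=425/3, C=305/3
Highest average = 425/3 → B.

B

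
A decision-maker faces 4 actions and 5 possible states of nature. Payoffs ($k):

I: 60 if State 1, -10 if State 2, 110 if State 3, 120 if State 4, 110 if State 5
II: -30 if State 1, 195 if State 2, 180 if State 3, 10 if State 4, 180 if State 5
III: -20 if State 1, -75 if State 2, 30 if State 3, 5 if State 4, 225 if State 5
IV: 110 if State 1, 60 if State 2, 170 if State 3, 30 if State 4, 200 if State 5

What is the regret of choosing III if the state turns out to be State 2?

Best payoff under State 2 is 195.
Regret = 195 − (-75) = 270.

270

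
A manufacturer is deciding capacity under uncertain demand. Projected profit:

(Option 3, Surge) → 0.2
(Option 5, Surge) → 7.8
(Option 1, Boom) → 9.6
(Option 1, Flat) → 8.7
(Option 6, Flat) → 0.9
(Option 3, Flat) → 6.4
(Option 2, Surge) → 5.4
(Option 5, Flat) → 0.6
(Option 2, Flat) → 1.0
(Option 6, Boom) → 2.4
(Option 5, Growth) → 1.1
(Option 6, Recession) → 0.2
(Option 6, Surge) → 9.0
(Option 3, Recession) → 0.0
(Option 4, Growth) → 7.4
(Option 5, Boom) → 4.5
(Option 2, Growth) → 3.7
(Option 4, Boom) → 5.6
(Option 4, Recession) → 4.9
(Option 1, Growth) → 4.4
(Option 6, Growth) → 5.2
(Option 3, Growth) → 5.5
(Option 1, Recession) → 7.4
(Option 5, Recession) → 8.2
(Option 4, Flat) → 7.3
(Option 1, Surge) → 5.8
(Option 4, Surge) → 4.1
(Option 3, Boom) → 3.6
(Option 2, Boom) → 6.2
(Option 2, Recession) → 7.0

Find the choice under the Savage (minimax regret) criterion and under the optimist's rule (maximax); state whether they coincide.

Column bests: Recession=8.2, Flat=8.7, Growth=7.4, Boom=9.6, Surge=9.0.
Option 1 regrets: 0.8, 0.0, 3.0, 0.0, 3.2 → max 3.2
Option 2 regrets: 1.2, 7.7, 3.7, 3.4, 3.6 → max 7.7
Option 3 regrets: 8.2, 2.3, 1.9, 6.0, 8.8 → max 8.8
Option 4 regrets: 3.3, 1.4, 0.0, 4.0, 4.9 → max 4.9
Option 5 regrets: 0.0, 8.1, 6.3, 5.1, 1.2 → max 8.1
Option 6 regrets: 8.0, 7.8, 2.2, 7.2, 0.0 → max 8.0
Smallest max regret = 3.2 → Option 1.
Row maxima: Option 1=9.6, Option 2=7.0, Option 3=6.4, Option 4=7.4, Option 5=8.2, Option 6=9.0
Best best-case = 9.6 → Option 1.

minimax regret → Option 1; maximax → Option 1 (agree)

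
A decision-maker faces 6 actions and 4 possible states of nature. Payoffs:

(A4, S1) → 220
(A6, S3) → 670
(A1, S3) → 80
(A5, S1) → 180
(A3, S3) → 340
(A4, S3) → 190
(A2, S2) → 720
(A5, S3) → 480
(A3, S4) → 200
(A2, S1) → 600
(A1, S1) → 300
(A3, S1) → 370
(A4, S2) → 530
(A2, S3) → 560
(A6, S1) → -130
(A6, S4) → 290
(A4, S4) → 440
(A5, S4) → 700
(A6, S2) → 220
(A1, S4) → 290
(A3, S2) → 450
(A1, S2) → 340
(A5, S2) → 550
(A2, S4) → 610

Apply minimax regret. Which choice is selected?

Column bests: S1=600, S2=720, S3=670, S4=700.
A1 regrets: 300, 380, 590, 410 → max 590
A2 regrets: 0, 0, 110, 90 → max 110
A3 regrets: 230, 270, 330, 500 → max 500
A4 regrets: 380, 190, 480, 260 → max 480
A5 regrets: 420, 170, 190, 0 → max 420
A6 regrets: 730, 500, 0, 410 → max 730
Smallest max regret = 110 → A2.

A2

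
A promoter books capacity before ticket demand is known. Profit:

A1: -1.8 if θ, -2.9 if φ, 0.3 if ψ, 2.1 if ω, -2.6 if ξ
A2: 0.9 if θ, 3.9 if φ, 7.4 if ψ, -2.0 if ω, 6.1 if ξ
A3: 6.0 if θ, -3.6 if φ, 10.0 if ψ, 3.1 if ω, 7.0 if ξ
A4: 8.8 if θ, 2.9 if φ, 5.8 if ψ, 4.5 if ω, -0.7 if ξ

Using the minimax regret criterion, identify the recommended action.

A3

Column bests: θ=8.8, φ=3.9, ψ=10.0, ω=4.5, ξ=7.0.
A1 regrets: 10.6, 6.8, 9.7, 2.4, 9.6 → max 10.6
A2 regrets: 7.9, 0.0, 2.6, 6.5, 0.9 → max 7.9
A3 regrets: 2.8, 7.5, 0.0, 1.4, 0.0 → max 7.5
A4 regrets: 0.0, 1.0, 4.2, 0.0, 7.7 → max 7.7
Smallest max regret = 7.5 → A3.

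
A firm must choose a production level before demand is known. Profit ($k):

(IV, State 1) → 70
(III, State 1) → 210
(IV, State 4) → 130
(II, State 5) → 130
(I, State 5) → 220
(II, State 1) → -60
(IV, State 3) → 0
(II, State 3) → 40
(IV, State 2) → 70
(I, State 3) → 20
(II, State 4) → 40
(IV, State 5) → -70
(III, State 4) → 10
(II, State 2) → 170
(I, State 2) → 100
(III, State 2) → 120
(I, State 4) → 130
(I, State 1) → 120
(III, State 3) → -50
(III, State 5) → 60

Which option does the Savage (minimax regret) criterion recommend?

I

Column bests: State 1=210, State 2=170, State 3=40, State 4=130, State 5=220.
I regrets: 90, 70, 20, 0, 0 → max 90
II regrets: 270, 0, 0, 90, 90 → max 270
III regrets: 0, 50, 90, 120, 160 → max 160
IV regrets: 140, 100, 40, 0, 290 → max 290
Smallest max regret = 90 → I.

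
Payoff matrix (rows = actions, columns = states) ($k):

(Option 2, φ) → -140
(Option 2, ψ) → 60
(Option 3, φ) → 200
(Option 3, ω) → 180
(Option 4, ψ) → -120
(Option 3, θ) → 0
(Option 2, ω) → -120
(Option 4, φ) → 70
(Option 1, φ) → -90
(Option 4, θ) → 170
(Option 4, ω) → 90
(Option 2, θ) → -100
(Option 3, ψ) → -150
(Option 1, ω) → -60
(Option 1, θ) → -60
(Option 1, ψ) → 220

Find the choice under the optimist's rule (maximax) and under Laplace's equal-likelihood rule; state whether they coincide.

maximax → Option 1; laplace → Option 3 (disagree)

Row maxima: Option 1=220, Option 2=60, Option 3=200, Option 4=170
Best best-case = 220 → Option 1.
Row averages: Option 1=2.5, Option 2=-75, Option 3=57.5, Option 4=52.5
Highest average = 57.5 → Option 3.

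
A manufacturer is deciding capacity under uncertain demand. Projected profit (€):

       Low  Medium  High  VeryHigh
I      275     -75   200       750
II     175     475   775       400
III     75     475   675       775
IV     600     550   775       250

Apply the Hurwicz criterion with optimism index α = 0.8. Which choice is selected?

I: 0.8·750 + 0.2·(-75) = 585
II: 0.8·775 + 0.2·175 = 655
III: 0.8·775 + 0.2·75 = 635
IV: 0.8·775 + 0.2·250 = 670
Highest Hurwicz score = 670 → IV.

IV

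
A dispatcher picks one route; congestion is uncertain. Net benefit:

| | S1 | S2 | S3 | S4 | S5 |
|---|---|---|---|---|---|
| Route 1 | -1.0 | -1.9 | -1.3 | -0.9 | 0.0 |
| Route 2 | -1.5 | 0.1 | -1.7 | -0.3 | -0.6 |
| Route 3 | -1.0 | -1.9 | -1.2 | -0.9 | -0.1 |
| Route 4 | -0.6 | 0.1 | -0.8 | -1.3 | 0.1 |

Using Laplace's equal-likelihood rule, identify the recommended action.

Route 4

Row averages: Route 1=-1.02, Route 2=-0.8, Route 3=-1.02, Route 4=-0.5
Highest average = -0.5 → Route 4.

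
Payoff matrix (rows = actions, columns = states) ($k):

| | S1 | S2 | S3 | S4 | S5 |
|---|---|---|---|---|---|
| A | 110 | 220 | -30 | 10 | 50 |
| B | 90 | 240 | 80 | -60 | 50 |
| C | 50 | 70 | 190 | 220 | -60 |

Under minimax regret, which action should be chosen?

Column bests: S1=110, S2=240, S3=190, S4=220, S5=50.
A regrets: 0, 20, 220, 210, 0 → max 220
B regrets: 20, 0, 110, 280, 0 → max 280
C regrets: 60, 170, 0, 0, 110 → max 170
Smallest max regret = 170 → C.

C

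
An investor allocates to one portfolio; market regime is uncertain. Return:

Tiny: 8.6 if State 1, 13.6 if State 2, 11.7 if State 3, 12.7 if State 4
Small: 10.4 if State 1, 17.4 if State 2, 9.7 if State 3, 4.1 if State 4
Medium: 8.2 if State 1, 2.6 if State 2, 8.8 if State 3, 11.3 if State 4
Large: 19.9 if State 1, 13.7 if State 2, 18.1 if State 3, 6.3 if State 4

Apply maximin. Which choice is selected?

Tiny

Row minima: Tiny=8.6, Small=4.1, Medium=2.6, Large=6.3
Best worst-case = 8.6 → Tiny.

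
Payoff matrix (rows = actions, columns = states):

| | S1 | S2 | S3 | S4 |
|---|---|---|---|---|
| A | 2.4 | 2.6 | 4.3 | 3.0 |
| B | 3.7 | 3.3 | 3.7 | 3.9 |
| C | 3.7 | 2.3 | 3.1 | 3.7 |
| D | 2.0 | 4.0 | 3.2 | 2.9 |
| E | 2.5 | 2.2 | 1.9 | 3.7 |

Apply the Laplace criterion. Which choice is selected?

Row averages: A=3.075, B=3.65, C=3.2, D=3.025, E=2.575
Highest average = 3.65 → B.

B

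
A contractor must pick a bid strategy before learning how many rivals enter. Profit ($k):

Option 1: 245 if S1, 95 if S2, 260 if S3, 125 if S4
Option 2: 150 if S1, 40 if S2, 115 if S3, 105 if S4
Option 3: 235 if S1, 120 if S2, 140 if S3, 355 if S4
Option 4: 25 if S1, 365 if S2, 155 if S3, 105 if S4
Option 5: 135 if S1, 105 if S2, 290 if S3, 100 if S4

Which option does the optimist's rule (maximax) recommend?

Option 4

Row maxima: Option 1=260, Option 2=150, Option 3=355, Option 4=365, Option 5=290
Best best-case = 365 → Option 4.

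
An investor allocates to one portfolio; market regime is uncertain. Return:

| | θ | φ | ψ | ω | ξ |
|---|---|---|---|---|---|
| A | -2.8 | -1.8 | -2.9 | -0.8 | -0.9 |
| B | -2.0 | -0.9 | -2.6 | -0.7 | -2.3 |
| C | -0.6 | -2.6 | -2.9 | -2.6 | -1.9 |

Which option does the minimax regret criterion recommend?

Column bests: θ=-0.6, φ=-0.9, ψ=-2.6, ω=-0.7, ξ=-0.9.
A regrets: 2.2, 0.9, 0.3, 0.1, 0.0 → max 2.2
B regrets: 1.4, 0.0, 0.0, 0.0, 1.4 → max 1.4
C regrets: 0.0, 1.7, 0.3, 1.9, 1.0 → max 1.9
Smallest max regret = 1.4 → B.

B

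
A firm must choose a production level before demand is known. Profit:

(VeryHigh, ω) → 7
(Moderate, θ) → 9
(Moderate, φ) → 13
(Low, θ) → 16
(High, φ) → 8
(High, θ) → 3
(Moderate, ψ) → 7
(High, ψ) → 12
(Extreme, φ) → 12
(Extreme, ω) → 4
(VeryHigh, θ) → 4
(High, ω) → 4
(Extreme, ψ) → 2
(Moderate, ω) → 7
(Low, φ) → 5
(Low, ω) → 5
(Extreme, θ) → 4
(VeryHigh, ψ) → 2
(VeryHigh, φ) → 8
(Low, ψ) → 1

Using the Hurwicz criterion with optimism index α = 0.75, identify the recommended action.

Low: 0.75·16 + 0.25·1 = 12.25
Moderate: 0.75·13 + 0.25·7 = 11.5
High: 0.75·12 + 0.25·3 = 9.75
VeryHigh: 0.75·8 + 0.25·2 = 6.5
Extreme: 0.75·12 + 0.25·2 = 9.5
Highest Hurwicz score = 12.25 → Low.

Low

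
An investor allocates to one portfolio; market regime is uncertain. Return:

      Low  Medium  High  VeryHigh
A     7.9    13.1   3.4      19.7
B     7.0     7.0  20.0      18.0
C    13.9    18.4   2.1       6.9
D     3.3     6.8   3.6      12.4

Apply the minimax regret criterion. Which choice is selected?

Column bests: Low=13.9, Medium=18.4, High=20.0, VeryHigh=19.7.
A regrets: 6.0, 5.3, 16.6, 0.0 → max 16.6
B regrets: 6.9, 11.4, 0.0, 1.7 → max 11.4
C regrets: 0.0, 0.0, 17.9, 12.8 → max 17.9
D regrets: 10.6, 11.6, 16.4, 7.3 → max 16.4
Smallest max regret = 11.4 → B.

B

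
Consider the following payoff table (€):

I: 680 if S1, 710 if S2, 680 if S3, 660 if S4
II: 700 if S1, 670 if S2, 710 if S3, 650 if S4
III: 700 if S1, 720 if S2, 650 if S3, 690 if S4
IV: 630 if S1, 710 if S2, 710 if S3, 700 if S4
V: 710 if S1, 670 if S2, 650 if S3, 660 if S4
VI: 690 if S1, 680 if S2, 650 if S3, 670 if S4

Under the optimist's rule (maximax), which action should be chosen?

III

Row maxima: I=710, II=710, III=720, IV=710, V=710, VI=690
Best best-case = 720 → III.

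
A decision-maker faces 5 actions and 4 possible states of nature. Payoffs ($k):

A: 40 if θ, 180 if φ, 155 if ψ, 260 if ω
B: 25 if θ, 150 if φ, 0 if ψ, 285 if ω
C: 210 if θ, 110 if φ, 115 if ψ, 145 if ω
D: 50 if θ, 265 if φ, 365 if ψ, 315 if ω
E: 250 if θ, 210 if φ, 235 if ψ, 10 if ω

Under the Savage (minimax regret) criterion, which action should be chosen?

D

Column bests: θ=250, φ=265, ψ=365, ω=315.
A regrets: 210, 85, 210, 55 → max 210
B regrets: 225, 115, 365, 30 → max 365
C regrets: 40, 155, 250, 170 → max 250
D regrets: 200, 0, 0, 0 → max 200
E regrets: 0, 55, 130, 305 → max 305
Smallest max regret = 200 → D.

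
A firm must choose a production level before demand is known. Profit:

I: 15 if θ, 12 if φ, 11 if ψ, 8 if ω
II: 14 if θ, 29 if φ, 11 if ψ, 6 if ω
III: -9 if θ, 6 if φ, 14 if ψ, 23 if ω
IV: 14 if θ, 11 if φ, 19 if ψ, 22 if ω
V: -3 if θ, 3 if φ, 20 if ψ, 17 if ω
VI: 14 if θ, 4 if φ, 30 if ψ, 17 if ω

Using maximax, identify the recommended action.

Row maxima: I=15, II=29, III=23, IV=22, V=20, VI=30
Best best-case = 30 → VI.

VI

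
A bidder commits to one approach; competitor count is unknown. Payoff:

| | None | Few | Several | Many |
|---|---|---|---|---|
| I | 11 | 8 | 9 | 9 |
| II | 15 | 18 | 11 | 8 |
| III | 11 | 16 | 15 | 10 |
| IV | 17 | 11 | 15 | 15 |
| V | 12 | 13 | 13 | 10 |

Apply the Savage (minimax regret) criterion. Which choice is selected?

V

Column bests: None=17, Few=18, Several=15, Many=15.
I regrets: 6, 10, 6, 6 → max 10
II regrets: 2, 0, 4, 7 → max 7
III regrets: 6, 2, 0, 5 → max 6
IV regrets: 0, 7, 0, 0 → max 7
V regrets: 5, 5, 2, 5 → max 5
Smallest max regret = 5 → V.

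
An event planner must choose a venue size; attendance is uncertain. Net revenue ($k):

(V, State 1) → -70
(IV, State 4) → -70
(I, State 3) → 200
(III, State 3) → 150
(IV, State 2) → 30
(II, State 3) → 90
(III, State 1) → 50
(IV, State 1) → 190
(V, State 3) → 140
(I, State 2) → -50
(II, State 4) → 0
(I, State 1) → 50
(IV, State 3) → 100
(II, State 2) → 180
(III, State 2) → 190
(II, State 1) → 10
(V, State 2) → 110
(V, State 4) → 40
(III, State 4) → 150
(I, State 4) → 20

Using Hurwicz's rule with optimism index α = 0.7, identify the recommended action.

I: 0.7·200 + 0.3·(-50) = 125
II: 0.7·180 + 0.3·0 = 126
III: 0.7·190 + 0.3·50 = 148
IV: 0.7·190 + 0.3·(-70) = 112
V: 0.7·140 + 0.3·(-70) = 77
Highest Hurwicz score = 148 → III.

III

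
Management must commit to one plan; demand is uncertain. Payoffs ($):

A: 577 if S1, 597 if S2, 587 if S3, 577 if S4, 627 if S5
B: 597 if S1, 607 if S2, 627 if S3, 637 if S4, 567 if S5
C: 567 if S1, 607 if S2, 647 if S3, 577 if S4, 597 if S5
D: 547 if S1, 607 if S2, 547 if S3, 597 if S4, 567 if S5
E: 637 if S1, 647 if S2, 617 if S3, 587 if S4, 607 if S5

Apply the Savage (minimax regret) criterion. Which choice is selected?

E

Column bests: S1=637, S2=647, S3=647, S4=637, S5=627.
A regrets: 60, 50, 60, 60, 0 → max 60
B regrets: 40, 40, 20, 0, 60 → max 60
C regrets: 70, 40, 0, 60, 30 → max 70
D regrets: 90, 40, 100, 40, 60 → max 100
E regrets: 0, 0, 30, 50, 20 → max 50
Smallest max regret = 50 → E.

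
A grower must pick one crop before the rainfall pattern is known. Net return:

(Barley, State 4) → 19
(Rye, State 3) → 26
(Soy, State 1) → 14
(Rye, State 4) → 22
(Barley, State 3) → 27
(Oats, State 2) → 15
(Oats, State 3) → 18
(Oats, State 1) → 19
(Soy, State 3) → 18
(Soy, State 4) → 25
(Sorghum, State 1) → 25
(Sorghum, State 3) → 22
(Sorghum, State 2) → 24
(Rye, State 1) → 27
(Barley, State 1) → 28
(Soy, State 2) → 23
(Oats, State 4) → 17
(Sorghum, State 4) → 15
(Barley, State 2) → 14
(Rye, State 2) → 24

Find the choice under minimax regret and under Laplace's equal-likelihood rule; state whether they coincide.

minimax regret → Rye; laplace → Rye (agree)

Column bests: State 1=28, State 2=24, State 3=27, State 4=25.
Sorghum regrets: 3, 0, 5, 10 → max 10
Soy regrets: 14, 1, 9, 0 → max 14
Barley regrets: 0, 10, 0, 6 → max 10
Rye regrets: 1, 0, 1, 3 → max 3
Oats regrets: 9, 9, 9, 8 → max 9
Smallest max regret = 3 → Rye.
Row averages: Sorghum=21.5, Soy=20, Barley=22, Rye=24.75, Oats=17.25
Highest average = 24.75 → Rye.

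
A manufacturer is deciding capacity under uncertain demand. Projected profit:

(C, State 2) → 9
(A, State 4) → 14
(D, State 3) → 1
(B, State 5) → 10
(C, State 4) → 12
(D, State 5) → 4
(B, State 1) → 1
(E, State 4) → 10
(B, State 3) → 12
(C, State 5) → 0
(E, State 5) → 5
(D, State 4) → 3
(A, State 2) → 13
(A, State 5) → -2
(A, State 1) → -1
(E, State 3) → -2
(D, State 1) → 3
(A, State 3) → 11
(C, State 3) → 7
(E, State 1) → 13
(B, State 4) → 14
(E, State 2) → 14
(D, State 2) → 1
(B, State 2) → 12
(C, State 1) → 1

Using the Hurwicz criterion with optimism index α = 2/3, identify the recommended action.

B

A: 2/3·14 + 1/3·(-2) = 26/3
B: 2/3·14 + 1/3·1 = 29/3
C: 2/3·12 + 1/3·0 = 8
D: 2/3·4 + 1/3·1 = 3
E: 2/3·14 + 1/3·(-2) = 26/3
Highest Hurwicz score = 29/3 → B.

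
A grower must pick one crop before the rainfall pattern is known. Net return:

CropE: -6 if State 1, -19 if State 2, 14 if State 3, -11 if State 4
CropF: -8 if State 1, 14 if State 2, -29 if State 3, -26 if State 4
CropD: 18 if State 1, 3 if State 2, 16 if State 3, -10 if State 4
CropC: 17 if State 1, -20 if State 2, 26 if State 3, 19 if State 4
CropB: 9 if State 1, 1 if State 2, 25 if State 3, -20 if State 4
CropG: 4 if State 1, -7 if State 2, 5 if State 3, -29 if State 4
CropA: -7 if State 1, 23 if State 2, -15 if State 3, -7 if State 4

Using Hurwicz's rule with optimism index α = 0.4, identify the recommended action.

CropD

CropE: 0.4·14 + 0.6·(-19) = -5.8
CropF: 0.4·14 + 0.6·(-29) = -11.8
CropD: 0.4·18 + 0.6·(-10) = 1.2
CropC: 0.4·26 + 0.6·(-20) = -1.6
CropB: 0.4·25 + 0.6·(-20) = -2
CropG: 0.4·5 + 0.6·(-29) = -15.4
CropA: 0.4·23 + 0.6·(-15) = 0.2
Highest Hurwicz score = 1.2 → CropD.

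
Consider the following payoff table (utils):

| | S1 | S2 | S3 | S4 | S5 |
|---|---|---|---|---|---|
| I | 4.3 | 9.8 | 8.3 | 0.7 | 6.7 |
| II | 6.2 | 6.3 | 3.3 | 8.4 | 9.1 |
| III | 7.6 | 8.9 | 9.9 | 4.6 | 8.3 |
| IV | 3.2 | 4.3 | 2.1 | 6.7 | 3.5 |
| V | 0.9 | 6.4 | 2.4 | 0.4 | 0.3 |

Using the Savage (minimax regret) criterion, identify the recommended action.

III

Column bests: S1=7.6, S2=9.8, S3=9.9, S4=8.4, S5=9.1.
I regrets: 3.3, 0.0, 1.6, 7.7, 2.4 → max 7.7
II regrets: 1.4, 3.5, 6.6, 0.0, 0.0 → max 6.6
III regrets: 0.0, 0.9, 0.0, 3.8, 0.8 → max 3.8
IV regrets: 4.4, 5.5, 7.8, 1.7, 5.6 → max 7.8
V regrets: 6.7, 3.4, 7.5, 8.0, 8.8 → max 8.8
Smallest max regret = 3.8 → III.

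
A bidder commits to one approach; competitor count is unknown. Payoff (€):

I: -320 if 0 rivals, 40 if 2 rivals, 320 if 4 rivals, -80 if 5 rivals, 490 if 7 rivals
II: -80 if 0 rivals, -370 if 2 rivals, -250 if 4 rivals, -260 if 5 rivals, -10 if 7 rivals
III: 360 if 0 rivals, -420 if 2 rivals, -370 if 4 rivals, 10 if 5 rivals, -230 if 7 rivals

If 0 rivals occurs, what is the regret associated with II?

Best payoff under 0 rivals is 360.
Regret = 360 − (-80) = 440.

440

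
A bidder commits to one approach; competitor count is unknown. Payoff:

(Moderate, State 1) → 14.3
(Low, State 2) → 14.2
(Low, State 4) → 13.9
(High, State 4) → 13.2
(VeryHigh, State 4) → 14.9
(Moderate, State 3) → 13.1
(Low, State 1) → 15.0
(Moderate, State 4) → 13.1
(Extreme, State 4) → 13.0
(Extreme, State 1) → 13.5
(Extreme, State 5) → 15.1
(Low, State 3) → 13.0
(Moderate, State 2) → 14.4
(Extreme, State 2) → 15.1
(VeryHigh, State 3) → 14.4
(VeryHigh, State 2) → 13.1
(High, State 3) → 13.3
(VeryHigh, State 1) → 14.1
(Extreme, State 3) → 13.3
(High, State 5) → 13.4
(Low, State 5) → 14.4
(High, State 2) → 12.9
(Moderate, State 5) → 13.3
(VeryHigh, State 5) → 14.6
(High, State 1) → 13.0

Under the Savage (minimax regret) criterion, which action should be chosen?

Column bests: State 1=15.0, State 2=15.1, State 3=14.4, State 4=14.9, State 5=15.1.
Low regrets: 0.0, 0.9, 1.4, 1.0, 0.7 → max 1.4
Moderate regrets: 0.7, 0.7, 1.3, 1.8, 1.8 → max 1.8
High regrets: 2.0, 2.2, 1.1, 1.7, 1.7 → max 2.2
VeryHigh regrets: 0.9, 2.0, 0.0, 0.0, 0.5 → max 2.0
Extreme regrets: 1.5, 0.0, 1.1, 1.9, 0.0 → max 1.9
Smallest max regret = 1.4 → Low.

Low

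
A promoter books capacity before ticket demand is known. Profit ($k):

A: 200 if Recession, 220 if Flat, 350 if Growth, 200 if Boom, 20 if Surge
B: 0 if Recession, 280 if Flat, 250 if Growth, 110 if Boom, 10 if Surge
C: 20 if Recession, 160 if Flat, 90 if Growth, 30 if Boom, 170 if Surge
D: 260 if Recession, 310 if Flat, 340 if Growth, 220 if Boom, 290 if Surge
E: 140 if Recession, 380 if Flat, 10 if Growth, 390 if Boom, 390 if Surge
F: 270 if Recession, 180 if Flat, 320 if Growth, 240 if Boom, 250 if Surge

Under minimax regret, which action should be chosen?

D

Column bests: Recession=270, Flat=380, Growth=350, Boom=390, Surge=390.
A regrets: 70, 160, 0, 190, 370 → max 370
B regrets: 270, 100, 100, 280, 380 → max 380
C regrets: 250, 220, 260, 360, 220 → max 360
D regrets: 10, 70, 10, 170, 100 → max 170
E regrets: 130, 0, 340, 0, 0 → max 340
F regrets: 0, 200, 30, 150, 140 → max 200
Smallest max regret = 170 → D.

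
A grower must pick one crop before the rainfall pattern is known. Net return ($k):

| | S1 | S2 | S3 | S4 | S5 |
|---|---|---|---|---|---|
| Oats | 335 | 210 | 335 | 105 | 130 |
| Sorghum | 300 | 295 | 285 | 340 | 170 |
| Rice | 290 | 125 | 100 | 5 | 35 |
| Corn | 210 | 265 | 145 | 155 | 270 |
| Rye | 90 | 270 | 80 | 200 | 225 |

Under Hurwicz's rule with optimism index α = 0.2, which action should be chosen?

Sorghum

Oats: 0.2·335 + 0.8·105 = 151
Sorghum: 0.2·340 + 0.8·170 = 204
Rice: 0.2·290 + 0.8·5 = 62
Corn: 0.2·270 + 0.8·145 = 170
Rye: 0.2·270 + 0.8·80 = 118
Highest Hurwicz score = 204 → Sorghum.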